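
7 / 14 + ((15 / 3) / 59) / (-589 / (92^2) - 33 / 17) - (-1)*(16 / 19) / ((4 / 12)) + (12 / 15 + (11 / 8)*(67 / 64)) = 34697113205 / 6642346496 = 5.22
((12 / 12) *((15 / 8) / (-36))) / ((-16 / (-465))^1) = -1.51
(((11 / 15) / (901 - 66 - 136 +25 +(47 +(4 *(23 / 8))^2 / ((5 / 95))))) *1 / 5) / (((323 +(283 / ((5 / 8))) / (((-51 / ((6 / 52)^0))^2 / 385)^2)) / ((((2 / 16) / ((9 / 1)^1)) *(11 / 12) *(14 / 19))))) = 0.00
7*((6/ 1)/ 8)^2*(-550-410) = -3780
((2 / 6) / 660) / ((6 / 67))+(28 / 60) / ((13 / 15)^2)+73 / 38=97197517 / 38146680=2.55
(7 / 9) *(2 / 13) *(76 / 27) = 1064 / 3159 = 0.34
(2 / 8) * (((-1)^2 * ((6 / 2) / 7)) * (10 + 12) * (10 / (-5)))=-33 / 7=-4.71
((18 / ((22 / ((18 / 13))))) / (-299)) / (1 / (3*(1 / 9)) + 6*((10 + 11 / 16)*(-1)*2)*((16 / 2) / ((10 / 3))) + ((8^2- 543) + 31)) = 0.00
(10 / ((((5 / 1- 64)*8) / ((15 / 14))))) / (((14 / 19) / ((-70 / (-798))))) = -125 / 46256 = -0.00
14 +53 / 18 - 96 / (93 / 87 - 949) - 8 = 2238001 / 247410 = 9.05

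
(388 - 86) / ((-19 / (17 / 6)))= -2567 / 57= -45.04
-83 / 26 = -3.19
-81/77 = -1.05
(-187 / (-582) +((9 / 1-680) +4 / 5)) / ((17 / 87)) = -56531063 / 16490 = -3428.20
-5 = -5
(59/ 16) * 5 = 295/ 16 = 18.44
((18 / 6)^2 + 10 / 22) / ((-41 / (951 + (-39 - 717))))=-20280 / 451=-44.97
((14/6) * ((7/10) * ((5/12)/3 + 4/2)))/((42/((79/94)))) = 42581/609120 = 0.07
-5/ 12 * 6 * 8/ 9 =-20/ 9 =-2.22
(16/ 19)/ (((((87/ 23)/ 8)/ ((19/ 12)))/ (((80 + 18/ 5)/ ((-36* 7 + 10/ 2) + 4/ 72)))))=-615296/ 644525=-0.95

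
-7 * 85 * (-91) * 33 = 1786785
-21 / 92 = -0.23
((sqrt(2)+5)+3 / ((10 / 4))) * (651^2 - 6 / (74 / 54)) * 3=9680633.95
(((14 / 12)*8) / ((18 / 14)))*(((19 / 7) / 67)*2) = 1064 / 1809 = 0.59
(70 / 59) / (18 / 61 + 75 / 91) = 388570 / 366567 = 1.06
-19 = -19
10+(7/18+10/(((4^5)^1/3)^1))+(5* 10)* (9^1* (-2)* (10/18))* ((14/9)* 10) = -35791993/4608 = -7767.36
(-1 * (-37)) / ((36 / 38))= 703 / 18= 39.06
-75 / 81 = -25 / 27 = -0.93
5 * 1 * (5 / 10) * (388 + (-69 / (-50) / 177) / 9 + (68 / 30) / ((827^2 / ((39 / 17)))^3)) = 952419153701255884983068243 / 981873223952393518477020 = 970.00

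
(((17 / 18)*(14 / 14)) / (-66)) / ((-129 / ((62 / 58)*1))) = 527 / 4444308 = 0.00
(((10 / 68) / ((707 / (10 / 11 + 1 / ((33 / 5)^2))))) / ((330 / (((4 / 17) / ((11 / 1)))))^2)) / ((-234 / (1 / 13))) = -29 / 108302500005936093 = -0.00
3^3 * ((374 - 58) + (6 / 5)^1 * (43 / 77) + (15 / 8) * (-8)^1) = 3135861 / 385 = 8145.09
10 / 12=5 / 6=0.83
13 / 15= 0.87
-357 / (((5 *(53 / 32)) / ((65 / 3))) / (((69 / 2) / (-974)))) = 33.08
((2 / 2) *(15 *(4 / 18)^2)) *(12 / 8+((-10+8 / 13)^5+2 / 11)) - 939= -6049367886349 / 110274021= -54857.60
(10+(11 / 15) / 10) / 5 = 1511 / 750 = 2.01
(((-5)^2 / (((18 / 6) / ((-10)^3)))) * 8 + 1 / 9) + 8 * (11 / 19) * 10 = -11392061 / 171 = -66620.24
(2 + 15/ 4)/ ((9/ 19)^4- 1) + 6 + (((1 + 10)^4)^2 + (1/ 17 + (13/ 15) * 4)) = 318348666505067/ 1485120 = 214358884.47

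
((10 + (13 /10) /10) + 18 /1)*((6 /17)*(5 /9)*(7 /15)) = 19691 /7650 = 2.57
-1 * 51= -51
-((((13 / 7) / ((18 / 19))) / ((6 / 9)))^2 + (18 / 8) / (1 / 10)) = -219769 / 7056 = -31.15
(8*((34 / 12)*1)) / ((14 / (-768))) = -8704 / 7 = -1243.43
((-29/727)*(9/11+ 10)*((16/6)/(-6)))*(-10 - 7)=-234668/71973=-3.26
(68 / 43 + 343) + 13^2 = 22084 / 43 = 513.58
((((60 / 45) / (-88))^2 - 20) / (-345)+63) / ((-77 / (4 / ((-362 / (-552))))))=-379059116 / 75886965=-5.00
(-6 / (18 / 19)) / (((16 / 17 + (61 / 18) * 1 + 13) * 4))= -969 / 10606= -0.09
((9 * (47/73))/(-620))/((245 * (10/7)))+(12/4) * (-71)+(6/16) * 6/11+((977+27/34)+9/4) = 2272795316399/2962267000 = 767.25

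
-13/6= -2.17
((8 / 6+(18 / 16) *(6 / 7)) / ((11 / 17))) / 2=3281 / 1848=1.78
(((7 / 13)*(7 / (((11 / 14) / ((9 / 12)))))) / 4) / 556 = 1029 / 636064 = 0.00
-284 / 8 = -71 / 2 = -35.50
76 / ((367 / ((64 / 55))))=4864 / 20185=0.24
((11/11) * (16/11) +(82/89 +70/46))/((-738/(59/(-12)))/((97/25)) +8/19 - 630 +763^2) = 9543085331/1423953883104159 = 0.00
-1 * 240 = -240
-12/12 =-1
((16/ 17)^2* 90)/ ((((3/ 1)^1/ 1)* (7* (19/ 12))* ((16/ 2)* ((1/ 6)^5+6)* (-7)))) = -89579520/ 12553485763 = -0.01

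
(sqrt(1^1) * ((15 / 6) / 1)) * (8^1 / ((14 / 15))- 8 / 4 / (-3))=485 / 21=23.10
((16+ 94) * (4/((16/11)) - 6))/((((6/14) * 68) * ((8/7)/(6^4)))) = -945945/68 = -13910.96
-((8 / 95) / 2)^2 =-16 / 9025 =-0.00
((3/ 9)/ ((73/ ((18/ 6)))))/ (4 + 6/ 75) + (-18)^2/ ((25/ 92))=221950993/ 186150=1192.32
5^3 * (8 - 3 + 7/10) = 1425/2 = 712.50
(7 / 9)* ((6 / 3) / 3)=14 / 27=0.52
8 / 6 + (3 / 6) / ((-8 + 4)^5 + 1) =909 / 682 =1.33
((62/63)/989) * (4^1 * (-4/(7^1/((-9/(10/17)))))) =8432/242305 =0.03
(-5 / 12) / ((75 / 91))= -0.51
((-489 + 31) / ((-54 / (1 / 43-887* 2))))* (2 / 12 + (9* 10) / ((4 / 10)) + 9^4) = -237086255411 / 2322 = -102104330.50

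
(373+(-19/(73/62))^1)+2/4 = 52175/146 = 357.36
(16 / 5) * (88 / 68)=352 / 85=4.14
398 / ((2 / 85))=16915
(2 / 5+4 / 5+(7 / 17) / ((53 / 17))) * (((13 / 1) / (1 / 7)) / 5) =32123 / 1325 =24.24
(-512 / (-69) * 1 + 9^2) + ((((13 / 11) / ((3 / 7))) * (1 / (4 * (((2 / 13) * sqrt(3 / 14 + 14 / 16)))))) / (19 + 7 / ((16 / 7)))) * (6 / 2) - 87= 4732 * sqrt(854) / 236863 + 98 / 69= 2.00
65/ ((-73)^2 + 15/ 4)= 260/ 21331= 0.01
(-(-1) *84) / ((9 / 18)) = 168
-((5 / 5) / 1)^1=-1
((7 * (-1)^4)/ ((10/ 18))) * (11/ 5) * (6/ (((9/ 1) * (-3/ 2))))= -308/ 25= -12.32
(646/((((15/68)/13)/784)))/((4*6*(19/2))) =5890976/45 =130910.58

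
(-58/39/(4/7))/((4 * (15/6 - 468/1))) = 29/20748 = 0.00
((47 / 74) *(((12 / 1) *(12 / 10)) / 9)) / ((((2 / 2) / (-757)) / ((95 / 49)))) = -2704004 / 1813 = -1491.45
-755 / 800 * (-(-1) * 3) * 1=-453 / 160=-2.83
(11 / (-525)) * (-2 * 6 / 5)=0.05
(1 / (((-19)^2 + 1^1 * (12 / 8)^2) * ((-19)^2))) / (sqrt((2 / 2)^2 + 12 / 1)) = 4 * sqrt(13) / 6818929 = 0.00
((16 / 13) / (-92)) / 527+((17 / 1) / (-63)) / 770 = -2872781 / 7643866230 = -0.00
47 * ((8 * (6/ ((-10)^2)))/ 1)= 564/ 25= 22.56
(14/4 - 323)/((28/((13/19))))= -8307/1064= -7.81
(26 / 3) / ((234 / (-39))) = -13 / 9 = -1.44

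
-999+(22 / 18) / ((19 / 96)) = -56591 / 57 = -992.82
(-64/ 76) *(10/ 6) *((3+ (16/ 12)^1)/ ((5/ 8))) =-9.73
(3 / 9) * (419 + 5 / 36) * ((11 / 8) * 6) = 165979 / 144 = 1152.63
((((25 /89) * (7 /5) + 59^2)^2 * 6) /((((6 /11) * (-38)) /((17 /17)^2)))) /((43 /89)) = -528018173848 /72713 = -7261674.99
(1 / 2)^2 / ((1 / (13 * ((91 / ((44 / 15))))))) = 17745 / 176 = 100.82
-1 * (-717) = 717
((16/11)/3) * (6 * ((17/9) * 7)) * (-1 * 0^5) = 0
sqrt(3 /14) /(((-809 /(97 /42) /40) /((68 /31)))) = -65960 * sqrt(42) /3686613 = -0.12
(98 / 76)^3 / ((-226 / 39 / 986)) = -2262037323 / 6200536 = -364.81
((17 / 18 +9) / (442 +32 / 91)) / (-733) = -16289 / 531111276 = -0.00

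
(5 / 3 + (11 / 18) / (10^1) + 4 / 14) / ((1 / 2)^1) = 2537 / 630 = 4.03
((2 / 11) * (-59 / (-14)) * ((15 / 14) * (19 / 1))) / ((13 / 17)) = 20.40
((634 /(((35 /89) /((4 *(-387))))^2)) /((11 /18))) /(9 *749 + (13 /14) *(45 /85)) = 272771405732736 /114393125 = 2384508.73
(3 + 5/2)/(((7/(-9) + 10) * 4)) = 99/664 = 0.15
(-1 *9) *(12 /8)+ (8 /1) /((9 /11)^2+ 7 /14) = -3769 /566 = -6.66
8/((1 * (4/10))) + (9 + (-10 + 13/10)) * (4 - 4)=20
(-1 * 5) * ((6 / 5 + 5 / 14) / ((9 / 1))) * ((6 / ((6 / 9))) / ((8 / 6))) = -327 / 56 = -5.84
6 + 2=8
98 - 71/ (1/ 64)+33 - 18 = -4431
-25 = -25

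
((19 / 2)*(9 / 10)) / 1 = 171 / 20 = 8.55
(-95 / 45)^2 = 361 / 81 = 4.46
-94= -94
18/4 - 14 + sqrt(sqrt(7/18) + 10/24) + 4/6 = -53/6 + sqrt(15 + 6 * sqrt(14))/6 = -7.81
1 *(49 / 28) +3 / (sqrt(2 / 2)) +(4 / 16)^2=77 / 16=4.81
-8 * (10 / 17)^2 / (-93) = 800 / 26877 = 0.03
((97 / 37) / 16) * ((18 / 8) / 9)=97 / 2368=0.04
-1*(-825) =825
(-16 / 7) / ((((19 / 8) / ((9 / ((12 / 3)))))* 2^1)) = -144 / 133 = -1.08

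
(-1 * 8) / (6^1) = -4 / 3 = -1.33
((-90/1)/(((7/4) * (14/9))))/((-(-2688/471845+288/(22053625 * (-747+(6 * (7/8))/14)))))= -45445574233125/7830759776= -5803.47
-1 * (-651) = 651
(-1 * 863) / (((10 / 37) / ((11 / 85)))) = -413.22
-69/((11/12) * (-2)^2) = -18.82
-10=-10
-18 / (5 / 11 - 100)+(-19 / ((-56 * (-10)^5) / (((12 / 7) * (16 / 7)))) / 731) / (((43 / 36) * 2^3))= 3557901232551 / 19676272175000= 0.18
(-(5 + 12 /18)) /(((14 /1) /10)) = -85 /21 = -4.05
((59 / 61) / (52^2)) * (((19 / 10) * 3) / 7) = 3363 / 11546080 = 0.00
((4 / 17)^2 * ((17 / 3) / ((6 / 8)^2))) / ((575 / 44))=11264 / 263925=0.04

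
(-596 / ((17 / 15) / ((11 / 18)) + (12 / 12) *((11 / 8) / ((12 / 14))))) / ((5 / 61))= -19195968 / 9131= -2102.29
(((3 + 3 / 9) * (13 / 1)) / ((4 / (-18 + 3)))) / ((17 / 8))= -1300 / 17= -76.47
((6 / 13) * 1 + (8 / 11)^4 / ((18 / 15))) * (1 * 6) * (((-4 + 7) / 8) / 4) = 594987 / 1522664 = 0.39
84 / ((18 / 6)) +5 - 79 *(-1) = 112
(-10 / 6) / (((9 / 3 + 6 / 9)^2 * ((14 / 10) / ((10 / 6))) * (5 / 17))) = -425 / 847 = -0.50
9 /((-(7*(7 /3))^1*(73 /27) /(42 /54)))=-81 /511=-0.16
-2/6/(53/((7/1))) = -7/159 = -0.04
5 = 5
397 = 397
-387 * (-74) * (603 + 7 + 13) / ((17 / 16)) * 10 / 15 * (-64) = -12179779584 / 17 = -716457622.59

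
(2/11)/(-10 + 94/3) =3/352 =0.01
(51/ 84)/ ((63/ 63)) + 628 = 17601/ 28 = 628.61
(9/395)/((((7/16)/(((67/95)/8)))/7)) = 0.03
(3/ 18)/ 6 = 1/ 36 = 0.03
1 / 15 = 0.07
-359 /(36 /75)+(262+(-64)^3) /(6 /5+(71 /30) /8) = -757442185 /4308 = -175822.23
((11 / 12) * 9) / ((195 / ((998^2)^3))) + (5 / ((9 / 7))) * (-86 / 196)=342362734643093480201 / 8190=41802531702453416.39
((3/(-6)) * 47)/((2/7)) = -329/4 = -82.25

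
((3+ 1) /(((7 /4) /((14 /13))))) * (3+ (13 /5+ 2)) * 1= 1216 /65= 18.71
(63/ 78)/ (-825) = -0.00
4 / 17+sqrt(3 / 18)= 4 / 17+sqrt(6) / 6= 0.64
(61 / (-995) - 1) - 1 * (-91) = 89489 / 995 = 89.94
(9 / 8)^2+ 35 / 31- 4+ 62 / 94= -88191 / 93248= -0.95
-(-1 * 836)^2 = -698896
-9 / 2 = -4.50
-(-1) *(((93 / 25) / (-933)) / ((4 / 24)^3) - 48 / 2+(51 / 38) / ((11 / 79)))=-49472253 / 3249950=-15.22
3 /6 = 1 /2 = 0.50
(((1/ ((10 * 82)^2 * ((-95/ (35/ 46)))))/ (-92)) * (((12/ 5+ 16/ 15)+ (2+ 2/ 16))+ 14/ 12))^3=182960223733/ 273101843907607901509898993664000000000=0.00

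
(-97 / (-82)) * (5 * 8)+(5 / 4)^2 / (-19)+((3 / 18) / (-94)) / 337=27974917879 / 592251888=47.23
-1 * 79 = -79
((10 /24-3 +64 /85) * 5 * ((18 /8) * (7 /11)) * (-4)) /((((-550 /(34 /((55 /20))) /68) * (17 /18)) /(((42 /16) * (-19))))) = 140792337 /33275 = 4231.17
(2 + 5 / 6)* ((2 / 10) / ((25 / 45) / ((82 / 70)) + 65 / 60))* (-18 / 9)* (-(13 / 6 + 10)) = 101762 / 11495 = 8.85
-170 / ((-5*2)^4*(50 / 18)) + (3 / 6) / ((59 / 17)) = 203473 / 1475000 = 0.14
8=8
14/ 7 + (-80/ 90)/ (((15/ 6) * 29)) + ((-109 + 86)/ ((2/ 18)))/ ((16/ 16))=-267541/ 1305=-205.01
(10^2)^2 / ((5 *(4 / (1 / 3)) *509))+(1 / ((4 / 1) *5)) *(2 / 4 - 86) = -241117 / 61080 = -3.95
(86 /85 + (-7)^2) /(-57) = -1417 /1615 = -0.88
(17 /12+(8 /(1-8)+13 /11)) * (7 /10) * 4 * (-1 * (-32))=4304 /33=130.42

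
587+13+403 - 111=892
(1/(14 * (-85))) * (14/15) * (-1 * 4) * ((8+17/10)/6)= 97/19125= 0.01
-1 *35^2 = -1225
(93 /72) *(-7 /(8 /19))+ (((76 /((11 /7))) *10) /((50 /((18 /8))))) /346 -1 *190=-386222633 /1826880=-211.41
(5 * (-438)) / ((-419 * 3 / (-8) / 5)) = -29200 / 419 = -69.69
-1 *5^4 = -625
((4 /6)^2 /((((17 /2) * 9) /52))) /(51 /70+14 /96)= 17920 /51867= 0.35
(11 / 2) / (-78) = -11 / 156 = -0.07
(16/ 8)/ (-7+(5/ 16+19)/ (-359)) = -0.28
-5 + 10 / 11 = -45 / 11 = -4.09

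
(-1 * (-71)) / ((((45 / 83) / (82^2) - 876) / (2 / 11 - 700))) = 101676549112 / 1792591339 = 56.72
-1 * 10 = -10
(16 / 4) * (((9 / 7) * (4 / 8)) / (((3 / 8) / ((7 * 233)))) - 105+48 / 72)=32300 / 3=10766.67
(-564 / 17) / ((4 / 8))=-1128 / 17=-66.35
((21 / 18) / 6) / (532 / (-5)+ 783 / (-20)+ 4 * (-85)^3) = -0.00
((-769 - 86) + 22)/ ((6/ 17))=-14161/ 6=-2360.17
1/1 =1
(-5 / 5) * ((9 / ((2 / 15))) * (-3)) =405 / 2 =202.50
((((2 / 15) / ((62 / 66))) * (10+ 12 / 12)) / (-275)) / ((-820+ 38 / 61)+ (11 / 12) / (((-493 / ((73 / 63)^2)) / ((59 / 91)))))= 2867498321688 / 413844179519162375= 0.00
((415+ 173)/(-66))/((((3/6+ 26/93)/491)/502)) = -4492873896/1595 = -2816848.84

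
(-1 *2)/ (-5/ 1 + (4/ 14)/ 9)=126/ 313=0.40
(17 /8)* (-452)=-1921 /2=-960.50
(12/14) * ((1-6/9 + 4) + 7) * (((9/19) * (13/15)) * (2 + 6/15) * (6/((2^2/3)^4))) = 483327/26600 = 18.17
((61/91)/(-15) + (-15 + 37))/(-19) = -29969/25935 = -1.16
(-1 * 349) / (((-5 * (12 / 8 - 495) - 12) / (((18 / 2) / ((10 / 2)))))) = -2094 / 8185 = -0.26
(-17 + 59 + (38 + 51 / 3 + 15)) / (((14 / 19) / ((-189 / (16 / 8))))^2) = 1842183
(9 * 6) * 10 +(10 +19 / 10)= 5519 / 10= 551.90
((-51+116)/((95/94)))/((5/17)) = 218.67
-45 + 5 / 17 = -760 / 17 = -44.71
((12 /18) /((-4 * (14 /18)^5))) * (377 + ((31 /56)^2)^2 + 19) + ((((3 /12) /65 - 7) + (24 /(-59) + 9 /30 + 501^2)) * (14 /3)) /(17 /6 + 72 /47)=418389871209433011923521 /1560614813550141440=268092.98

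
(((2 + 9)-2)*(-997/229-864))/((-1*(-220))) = -1789677/50380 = -35.52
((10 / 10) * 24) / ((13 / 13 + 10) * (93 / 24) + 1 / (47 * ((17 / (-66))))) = 153408 / 271931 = 0.56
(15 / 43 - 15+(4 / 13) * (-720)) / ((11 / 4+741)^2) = -0.00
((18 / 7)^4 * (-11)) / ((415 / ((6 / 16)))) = -433026 / 996415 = -0.43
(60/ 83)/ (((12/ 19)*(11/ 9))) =855/ 913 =0.94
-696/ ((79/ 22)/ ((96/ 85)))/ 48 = -30624/ 6715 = -4.56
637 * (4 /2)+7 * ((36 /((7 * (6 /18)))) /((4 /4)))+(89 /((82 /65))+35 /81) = 9650699 /6642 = 1452.98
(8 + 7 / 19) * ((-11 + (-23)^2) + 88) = 96354 / 19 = 5071.26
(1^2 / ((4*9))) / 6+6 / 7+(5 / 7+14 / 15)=18971 / 7560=2.51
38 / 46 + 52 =1215 / 23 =52.83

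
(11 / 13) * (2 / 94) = 11 / 611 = 0.02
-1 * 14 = -14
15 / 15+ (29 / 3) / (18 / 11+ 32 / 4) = 637 / 318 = 2.00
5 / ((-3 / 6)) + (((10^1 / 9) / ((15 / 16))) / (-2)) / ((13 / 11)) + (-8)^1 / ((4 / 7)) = -24.50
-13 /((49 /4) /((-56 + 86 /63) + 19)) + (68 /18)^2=1447168 /27783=52.09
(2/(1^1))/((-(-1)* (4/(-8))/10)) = -40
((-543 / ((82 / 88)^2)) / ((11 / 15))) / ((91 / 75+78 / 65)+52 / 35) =-752598000 / 3441007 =-218.71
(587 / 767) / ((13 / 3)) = 1761 / 9971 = 0.18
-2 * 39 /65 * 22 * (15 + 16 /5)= -12012 /25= -480.48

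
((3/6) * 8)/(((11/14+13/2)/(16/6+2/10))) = 1204/765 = 1.57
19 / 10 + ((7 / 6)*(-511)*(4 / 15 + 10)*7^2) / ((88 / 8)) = -27262.79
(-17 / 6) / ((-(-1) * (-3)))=17 / 18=0.94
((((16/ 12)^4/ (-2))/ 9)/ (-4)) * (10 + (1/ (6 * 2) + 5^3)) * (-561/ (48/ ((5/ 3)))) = -1515635/ 13122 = -115.50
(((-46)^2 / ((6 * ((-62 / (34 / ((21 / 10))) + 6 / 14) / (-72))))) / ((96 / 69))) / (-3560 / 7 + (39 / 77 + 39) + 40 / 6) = -1672293315 / 144092086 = -11.61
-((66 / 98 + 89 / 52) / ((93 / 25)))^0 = -1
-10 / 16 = -5 / 8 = -0.62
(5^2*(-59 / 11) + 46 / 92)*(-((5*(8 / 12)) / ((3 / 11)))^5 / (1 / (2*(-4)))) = -17211959600000 / 59049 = -291486047.18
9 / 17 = 0.53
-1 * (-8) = 8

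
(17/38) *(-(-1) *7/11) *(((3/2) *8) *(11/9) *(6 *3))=1428/19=75.16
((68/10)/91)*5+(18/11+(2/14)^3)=98731/49049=2.01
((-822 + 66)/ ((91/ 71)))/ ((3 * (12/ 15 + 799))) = -4260/ 17329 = -0.25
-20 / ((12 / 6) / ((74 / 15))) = -148 / 3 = -49.33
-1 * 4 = -4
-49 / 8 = -6.12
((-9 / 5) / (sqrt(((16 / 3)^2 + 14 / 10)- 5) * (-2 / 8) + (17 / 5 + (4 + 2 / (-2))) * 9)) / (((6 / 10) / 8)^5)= -78643200000 / 5969173- 204800000 * sqrt(5590) / 53722557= -13459.91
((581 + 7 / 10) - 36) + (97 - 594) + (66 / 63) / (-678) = 3466843 / 71190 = 48.70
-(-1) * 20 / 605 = 4 / 121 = 0.03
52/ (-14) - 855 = -6011/ 7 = -858.71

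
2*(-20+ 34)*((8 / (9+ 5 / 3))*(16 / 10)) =168 / 5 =33.60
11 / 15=0.73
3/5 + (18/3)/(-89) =0.53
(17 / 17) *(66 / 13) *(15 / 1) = 990 / 13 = 76.15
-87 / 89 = -0.98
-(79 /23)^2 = -6241 /529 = -11.80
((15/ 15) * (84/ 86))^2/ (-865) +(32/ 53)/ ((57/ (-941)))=-48166010164/ 4831742085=-9.97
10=10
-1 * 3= -3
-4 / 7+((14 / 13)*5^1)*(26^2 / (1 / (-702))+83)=-232489862 / 91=-2554833.65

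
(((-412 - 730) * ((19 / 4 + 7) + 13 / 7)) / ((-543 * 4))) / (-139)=-72517 / 1408904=-0.05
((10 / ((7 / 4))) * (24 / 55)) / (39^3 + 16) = 192 / 4568795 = 0.00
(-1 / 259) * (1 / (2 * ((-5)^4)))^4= -1 / 632324218750000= -0.00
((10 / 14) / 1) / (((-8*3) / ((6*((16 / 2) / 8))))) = -5 / 28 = -0.18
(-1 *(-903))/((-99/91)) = -27391/33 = -830.03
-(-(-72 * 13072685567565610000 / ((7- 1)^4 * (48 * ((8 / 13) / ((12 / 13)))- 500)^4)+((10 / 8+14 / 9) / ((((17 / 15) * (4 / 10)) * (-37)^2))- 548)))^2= -361597853603181900998719748828300251126706089 / 1577526300439116455540984841216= -229218272622477.60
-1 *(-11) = 11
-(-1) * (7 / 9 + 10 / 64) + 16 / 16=557 / 288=1.93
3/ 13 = 0.23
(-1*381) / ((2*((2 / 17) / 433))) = -2804541 / 4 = -701135.25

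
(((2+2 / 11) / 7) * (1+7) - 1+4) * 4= 1692 / 77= 21.97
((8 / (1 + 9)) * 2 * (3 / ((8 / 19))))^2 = 3249 / 25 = 129.96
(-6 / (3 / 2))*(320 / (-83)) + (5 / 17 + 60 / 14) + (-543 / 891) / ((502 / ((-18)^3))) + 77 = 2838345520 / 27270397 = 104.08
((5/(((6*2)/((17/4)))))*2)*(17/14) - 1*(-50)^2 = -838555/336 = -2495.70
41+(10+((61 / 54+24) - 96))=-1073 / 54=-19.87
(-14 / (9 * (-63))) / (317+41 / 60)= 40 / 514647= 0.00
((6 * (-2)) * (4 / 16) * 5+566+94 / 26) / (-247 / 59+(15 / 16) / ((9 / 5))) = -2916960 / 19279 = -151.30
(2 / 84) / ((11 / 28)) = 2 / 33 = 0.06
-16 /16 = -1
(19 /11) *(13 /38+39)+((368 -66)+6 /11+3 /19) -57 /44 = 308787 /836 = 369.36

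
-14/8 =-1.75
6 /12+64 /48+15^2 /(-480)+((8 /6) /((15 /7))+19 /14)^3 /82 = 59836627321 /41007708000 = 1.46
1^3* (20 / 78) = 10 / 39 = 0.26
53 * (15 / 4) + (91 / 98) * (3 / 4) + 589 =44153 / 56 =788.45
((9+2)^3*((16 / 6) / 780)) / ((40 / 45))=1331 / 260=5.12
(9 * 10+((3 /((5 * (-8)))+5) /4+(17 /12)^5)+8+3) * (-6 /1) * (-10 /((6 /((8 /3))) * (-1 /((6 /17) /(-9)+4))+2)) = 4522.73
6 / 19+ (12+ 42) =1032 / 19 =54.32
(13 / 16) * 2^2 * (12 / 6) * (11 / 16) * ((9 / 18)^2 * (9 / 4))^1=2.51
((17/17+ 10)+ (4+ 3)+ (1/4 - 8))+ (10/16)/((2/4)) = 23/2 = 11.50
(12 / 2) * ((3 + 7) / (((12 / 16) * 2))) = 40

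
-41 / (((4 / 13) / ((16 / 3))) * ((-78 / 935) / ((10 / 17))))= 45100 / 9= 5011.11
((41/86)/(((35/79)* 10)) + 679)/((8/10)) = 20441139/24080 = 848.88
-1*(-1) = 1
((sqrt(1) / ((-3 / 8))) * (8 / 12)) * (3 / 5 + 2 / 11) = -688 / 495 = -1.39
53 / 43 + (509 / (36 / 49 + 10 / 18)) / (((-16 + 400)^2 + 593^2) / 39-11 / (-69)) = 354847024405 / 280870345586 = 1.26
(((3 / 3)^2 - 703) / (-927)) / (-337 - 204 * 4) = -78 / 118759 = -0.00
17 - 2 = 15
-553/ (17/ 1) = -553/ 17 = -32.53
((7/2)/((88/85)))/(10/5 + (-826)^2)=35/7063584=0.00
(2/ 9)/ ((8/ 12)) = 1/ 3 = 0.33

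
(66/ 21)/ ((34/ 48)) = 528/ 119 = 4.44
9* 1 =9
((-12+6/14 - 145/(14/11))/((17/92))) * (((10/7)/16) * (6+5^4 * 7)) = -126457565/476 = -265667.15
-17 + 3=-14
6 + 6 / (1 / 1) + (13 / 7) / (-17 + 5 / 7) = 1355 / 114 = 11.89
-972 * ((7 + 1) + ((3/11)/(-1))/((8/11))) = -14823/2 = -7411.50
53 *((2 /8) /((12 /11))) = 583 /48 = 12.15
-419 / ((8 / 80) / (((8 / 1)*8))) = -268160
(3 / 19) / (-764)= -3 / 14516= -0.00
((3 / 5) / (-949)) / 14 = -3 / 66430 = -0.00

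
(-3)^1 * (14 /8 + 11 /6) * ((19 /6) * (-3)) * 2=817 /4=204.25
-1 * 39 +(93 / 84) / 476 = -519761 / 13328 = -39.00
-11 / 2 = -5.50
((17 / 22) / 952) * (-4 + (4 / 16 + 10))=25 / 4928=0.01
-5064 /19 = -266.53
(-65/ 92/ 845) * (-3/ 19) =3/ 22724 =0.00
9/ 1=9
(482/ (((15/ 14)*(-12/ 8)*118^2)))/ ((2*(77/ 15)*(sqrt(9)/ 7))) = -1687/ 344619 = -0.00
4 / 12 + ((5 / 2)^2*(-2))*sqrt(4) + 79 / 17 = -1021 / 51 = -20.02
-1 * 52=-52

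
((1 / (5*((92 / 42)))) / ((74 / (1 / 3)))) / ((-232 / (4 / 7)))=-1 / 987160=-0.00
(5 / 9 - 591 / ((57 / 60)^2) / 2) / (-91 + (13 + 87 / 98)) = 9461410 / 2232063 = 4.24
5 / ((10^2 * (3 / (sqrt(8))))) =sqrt(2) / 30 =0.05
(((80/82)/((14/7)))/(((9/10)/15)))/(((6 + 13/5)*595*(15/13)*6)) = 1300/5664519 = 0.00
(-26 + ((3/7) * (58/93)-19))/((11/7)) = -9707/341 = -28.47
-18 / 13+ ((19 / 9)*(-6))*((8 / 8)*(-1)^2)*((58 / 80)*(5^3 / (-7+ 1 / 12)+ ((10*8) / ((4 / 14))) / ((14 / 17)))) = -9574250 / 3237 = -2957.75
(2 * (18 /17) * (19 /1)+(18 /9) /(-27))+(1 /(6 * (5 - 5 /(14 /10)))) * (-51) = 314059 /9180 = 34.21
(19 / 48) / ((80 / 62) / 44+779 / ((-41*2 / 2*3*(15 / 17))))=-97185 / 1755088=-0.06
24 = 24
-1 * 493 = -493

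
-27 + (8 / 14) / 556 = -26270 / 973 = -27.00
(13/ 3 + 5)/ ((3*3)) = 28/ 27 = 1.04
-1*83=-83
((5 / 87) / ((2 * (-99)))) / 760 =-1 / 2618352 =-0.00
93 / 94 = 0.99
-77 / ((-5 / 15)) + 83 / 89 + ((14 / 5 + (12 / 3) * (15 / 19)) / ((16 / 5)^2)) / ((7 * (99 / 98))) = 2485848073 / 10714176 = 232.01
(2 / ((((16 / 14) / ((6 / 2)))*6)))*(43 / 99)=301 / 792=0.38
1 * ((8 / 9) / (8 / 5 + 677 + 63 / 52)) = 2080 / 1590759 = 0.00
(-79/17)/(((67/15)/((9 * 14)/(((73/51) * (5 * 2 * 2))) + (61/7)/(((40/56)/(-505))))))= 1065153129/166294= 6405.24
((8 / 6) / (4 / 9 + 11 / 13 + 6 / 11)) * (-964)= -1654224 / 2363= -700.05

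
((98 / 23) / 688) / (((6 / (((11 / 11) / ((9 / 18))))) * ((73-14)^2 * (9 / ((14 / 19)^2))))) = 2401 / 67112169246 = 0.00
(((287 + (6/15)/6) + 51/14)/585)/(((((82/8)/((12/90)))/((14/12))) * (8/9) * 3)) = 0.00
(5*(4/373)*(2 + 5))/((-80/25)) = -175/1492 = -0.12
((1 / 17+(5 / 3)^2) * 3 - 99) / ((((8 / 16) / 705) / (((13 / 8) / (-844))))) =14098825 / 57392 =245.66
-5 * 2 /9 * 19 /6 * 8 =-760 /27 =-28.15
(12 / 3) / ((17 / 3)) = 12 / 17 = 0.71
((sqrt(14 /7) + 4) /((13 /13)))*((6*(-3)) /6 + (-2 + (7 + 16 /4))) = 6*sqrt(2) + 24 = 32.49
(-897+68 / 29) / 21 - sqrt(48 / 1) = -25945 / 609 - 4 *sqrt(3) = -49.53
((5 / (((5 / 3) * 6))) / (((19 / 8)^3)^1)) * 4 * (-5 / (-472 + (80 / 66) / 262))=5533440 / 3498837631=0.00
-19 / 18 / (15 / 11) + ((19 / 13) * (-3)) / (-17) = -30799 / 59670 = -0.52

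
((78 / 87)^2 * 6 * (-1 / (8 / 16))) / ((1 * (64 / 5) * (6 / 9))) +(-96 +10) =-586213 / 6728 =-87.13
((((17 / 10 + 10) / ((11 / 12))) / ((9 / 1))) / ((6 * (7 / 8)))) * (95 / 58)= 988 / 2233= 0.44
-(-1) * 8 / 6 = 4 / 3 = 1.33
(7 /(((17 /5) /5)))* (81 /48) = 4725 /272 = 17.37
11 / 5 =2.20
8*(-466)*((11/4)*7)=-71764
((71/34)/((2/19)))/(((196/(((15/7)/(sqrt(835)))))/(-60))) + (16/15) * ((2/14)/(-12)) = -60705 * sqrt(835)/3895108 - 4/315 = -0.46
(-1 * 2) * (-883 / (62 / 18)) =15894 / 31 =512.71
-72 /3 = -24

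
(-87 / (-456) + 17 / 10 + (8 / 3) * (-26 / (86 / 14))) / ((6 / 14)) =-6448309 / 294120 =-21.92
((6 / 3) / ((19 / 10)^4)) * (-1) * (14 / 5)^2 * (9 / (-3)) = 470400 / 130321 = 3.61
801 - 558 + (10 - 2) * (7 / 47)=11477 / 47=244.19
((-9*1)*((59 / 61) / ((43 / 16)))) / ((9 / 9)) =-3.24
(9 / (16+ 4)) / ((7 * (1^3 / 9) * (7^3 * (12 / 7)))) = 27 / 27440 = 0.00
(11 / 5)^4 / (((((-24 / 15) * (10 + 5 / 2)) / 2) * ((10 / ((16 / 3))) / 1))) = -58564 / 46875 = -1.25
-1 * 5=-5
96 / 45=32 / 15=2.13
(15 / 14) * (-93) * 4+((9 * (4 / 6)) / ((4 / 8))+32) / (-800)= -558077 / 1400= -398.63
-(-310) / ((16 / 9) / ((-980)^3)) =-164120355000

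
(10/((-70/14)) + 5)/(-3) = -1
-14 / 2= -7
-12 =-12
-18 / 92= -9 / 46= -0.20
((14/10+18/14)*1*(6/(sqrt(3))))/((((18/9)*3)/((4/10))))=188*sqrt(3)/525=0.62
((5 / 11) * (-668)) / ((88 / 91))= -75985 / 242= -313.99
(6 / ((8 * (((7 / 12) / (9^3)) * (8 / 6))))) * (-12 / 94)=-59049 / 658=-89.74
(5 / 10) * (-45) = -45 / 2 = -22.50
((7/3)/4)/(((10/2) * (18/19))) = 133/1080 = 0.12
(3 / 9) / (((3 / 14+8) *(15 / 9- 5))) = -7 / 575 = -0.01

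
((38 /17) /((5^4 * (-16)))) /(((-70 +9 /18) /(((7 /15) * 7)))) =931 /88612500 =0.00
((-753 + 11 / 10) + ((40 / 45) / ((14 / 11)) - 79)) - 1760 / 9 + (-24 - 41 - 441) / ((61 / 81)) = -7249003 / 4270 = -1697.66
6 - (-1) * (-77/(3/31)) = -2369/3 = -789.67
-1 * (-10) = 10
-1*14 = -14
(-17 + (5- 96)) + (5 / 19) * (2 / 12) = -12307 / 114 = -107.96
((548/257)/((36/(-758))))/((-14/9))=51923/1799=28.86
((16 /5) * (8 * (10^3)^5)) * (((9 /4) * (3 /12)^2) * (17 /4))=15300000000000000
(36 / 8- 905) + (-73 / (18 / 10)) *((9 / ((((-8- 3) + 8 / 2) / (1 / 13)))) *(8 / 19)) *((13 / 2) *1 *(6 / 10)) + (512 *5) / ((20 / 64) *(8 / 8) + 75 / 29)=-770001 / 71554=-10.76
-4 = -4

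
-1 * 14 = -14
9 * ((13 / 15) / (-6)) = -13 / 10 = -1.30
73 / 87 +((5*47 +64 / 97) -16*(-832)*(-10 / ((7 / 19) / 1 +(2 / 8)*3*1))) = -17041746298 / 143463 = -118788.44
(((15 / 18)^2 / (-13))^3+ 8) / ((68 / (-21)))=-5740071617 / 2323406592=-2.47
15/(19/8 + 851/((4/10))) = 120/17039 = 0.01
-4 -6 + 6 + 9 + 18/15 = 31/5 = 6.20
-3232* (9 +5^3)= -433088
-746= -746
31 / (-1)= -31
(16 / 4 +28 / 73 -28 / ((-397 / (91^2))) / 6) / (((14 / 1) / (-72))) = -106131624 / 202867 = -523.16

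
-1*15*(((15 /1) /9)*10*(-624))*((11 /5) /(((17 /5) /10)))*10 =171600000 /17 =10094117.65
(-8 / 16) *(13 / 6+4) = -37 / 12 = -3.08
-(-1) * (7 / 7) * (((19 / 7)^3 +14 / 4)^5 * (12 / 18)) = 4775057.87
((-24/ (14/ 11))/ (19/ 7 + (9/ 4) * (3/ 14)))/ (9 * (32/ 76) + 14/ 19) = -10032/ 7697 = -1.30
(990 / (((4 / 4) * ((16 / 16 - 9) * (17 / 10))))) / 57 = -825 / 646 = -1.28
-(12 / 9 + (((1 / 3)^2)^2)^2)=-8749 / 6561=-1.33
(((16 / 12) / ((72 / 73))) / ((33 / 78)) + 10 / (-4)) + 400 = 238013 / 594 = 400.70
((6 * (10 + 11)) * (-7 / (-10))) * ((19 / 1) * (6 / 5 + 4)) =217854 / 25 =8714.16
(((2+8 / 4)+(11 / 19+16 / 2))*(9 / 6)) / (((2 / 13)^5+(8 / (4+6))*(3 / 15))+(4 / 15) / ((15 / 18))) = 6655427025 / 169340008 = 39.30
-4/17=-0.24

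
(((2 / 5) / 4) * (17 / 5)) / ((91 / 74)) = 629 / 2275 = 0.28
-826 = -826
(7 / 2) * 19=133 / 2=66.50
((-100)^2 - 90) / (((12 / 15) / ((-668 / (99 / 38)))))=-314444300 / 99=-3176205.05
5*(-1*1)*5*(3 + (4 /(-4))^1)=-50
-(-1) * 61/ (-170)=-61/ 170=-0.36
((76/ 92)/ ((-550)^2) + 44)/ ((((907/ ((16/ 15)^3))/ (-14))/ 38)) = -166769838190592/ 5324444296875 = -31.32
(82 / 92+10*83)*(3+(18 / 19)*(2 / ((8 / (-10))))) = 229326 / 437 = 524.77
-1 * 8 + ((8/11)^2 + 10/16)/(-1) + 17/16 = -15665/1936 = -8.09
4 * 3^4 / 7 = 324 / 7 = 46.29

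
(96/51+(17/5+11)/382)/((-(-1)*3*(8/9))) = 23379/32470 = 0.72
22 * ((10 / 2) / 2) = 55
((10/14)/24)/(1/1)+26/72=197/504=0.39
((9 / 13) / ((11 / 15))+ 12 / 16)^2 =938961 / 327184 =2.87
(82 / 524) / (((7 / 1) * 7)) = 41 / 12838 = 0.00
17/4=4.25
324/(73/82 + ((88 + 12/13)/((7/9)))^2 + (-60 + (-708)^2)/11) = 220009608/39816417913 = 0.01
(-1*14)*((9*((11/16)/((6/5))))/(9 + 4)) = -1155/208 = -5.55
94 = 94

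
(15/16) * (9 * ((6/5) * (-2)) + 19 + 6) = 51/16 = 3.19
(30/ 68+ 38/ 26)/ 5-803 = -802.62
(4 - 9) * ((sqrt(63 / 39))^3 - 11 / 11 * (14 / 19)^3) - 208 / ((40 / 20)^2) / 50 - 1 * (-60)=50.69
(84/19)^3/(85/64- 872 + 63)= -37933056/354548569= -0.11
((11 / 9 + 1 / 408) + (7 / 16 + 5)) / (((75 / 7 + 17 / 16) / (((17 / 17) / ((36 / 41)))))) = 4680683 / 7265052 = 0.64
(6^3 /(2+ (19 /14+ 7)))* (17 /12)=4284 /145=29.54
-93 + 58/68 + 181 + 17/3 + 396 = 50033/102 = 490.52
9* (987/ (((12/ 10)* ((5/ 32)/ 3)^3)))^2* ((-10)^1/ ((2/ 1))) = -190634593307590656/ 125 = -1525076746460725.25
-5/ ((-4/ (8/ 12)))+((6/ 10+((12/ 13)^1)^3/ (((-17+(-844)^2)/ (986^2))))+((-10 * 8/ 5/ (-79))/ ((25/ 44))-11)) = -150894364877063/ 18544833389550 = -8.14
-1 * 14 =-14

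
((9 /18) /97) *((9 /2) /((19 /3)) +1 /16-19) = -5541 /58976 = -0.09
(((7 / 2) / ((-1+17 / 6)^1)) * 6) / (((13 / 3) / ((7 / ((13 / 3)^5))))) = 642978 / 53094899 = 0.01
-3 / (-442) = 3 / 442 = 0.01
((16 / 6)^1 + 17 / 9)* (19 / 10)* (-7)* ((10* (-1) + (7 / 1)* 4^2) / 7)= -13243 / 15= -882.87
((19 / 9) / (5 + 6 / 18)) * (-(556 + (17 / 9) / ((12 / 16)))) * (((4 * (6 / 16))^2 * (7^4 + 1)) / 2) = -43013815 / 72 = -597414.10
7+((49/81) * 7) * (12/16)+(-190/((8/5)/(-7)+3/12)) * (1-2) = 958699/108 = 8876.84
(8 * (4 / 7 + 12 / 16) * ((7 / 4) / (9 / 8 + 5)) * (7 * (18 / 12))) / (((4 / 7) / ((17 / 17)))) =111 / 2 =55.50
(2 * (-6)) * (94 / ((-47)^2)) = -24 / 47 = -0.51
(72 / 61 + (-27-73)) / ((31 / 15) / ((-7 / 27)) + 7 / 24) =5063520 / 393511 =12.87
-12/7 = -1.71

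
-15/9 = -1.67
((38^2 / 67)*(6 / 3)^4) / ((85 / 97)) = 2241088 / 5695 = 393.52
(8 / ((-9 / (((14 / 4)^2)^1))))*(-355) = 34790 / 9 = 3865.56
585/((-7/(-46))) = 26910/7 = 3844.29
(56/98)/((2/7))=2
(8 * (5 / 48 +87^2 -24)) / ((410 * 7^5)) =72433 / 8269044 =0.01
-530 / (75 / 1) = -106 / 15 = -7.07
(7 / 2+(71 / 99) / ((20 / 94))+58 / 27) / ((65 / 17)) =227681 / 96525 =2.36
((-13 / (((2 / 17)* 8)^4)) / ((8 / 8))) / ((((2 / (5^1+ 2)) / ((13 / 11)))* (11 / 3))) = -18.69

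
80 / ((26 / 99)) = 304.62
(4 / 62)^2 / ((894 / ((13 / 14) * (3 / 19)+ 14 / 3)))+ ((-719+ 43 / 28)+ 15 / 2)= -486743641037 / 685588932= -709.96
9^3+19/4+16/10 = 14707/20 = 735.35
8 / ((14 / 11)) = 6.29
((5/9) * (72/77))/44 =10/847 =0.01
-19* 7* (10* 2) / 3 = -2660 / 3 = -886.67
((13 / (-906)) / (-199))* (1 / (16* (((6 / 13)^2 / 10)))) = 10985 / 51924672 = 0.00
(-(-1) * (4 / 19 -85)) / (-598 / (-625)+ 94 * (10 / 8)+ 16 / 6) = -0.70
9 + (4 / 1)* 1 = 13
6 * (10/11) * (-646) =-38760/11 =-3523.64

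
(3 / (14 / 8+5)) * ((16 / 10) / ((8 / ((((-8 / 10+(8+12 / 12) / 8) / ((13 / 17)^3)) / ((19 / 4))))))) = 9826 / 722475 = 0.01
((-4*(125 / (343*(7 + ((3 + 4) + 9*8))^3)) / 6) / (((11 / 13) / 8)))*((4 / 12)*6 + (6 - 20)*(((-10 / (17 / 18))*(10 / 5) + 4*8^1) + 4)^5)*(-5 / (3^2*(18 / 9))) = -115598985455963750 / 11500071565303629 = -10.05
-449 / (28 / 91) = -5837 / 4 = -1459.25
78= 78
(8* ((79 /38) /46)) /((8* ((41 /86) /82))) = 3397 /437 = 7.77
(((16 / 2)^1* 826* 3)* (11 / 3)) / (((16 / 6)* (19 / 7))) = 190806 / 19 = 10042.42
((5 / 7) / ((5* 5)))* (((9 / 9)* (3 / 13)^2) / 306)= 0.00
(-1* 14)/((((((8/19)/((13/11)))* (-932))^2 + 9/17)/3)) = -6222918/16336165919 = -0.00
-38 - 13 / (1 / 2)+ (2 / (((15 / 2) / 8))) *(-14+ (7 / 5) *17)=-3232 / 75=-43.09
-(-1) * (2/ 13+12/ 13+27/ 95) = 1681/ 1235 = 1.36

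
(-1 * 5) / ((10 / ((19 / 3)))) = -3.17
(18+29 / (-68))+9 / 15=6179 / 340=18.17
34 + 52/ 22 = 400/ 11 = 36.36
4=4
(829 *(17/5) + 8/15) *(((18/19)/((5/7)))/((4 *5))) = 888027/4750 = 186.95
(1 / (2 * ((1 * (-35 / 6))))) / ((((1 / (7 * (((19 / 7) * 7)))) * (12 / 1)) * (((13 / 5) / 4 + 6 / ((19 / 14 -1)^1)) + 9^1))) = -19 / 529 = -0.04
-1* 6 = -6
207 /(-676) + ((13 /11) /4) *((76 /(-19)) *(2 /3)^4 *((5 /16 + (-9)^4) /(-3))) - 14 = 896722445 /1806948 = 496.26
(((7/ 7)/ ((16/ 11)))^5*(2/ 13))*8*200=4026275/ 106496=37.81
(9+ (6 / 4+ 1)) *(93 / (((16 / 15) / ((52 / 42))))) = 1241.38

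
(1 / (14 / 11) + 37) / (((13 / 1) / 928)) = 2697.32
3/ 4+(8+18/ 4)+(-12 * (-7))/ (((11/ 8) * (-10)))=1571/ 220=7.14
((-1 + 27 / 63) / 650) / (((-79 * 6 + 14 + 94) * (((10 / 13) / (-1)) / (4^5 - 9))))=-29 / 9150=-0.00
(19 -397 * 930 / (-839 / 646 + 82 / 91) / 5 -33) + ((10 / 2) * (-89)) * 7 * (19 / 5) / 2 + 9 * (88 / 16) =4203348921 / 23377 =179807.03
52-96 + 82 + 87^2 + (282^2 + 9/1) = 87140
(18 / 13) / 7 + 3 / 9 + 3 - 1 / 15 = 4729 / 1365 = 3.46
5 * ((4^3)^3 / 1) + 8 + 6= 1310734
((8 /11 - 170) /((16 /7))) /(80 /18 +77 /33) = -10.93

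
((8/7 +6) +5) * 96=8160/7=1165.71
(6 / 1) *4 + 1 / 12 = 289 / 12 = 24.08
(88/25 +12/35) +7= 1901/175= 10.86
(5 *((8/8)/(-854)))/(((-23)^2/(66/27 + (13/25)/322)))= -177217/6546089340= -0.00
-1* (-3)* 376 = 1128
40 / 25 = 8 / 5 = 1.60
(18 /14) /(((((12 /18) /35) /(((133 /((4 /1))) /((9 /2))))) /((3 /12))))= 1995 /16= 124.69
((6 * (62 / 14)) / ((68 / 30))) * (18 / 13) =25110 / 1547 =16.23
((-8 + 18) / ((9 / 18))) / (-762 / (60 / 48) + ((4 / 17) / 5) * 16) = -425 / 12938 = -0.03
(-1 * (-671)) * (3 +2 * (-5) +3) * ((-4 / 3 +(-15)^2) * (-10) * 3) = 18009640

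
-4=-4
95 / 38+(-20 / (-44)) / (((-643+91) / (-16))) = 3815 / 1518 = 2.51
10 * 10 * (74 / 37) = 200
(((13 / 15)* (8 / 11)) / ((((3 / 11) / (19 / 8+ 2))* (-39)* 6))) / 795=-7 / 128790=-0.00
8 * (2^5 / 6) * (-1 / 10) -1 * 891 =-13429 / 15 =-895.27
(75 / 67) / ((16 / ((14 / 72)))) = 175 / 12864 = 0.01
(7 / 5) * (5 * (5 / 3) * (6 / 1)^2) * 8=3360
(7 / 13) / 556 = 7 / 7228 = 0.00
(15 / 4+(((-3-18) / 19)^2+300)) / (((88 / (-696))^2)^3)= 190959872774142411 / 2558134084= 74648109.33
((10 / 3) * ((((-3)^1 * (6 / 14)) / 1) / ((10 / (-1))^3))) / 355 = 3 / 248500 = 0.00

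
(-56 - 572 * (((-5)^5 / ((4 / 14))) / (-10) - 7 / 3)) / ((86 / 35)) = -65556365 / 258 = -254094.44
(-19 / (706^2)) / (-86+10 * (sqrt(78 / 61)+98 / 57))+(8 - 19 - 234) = -55744186515661297 / 227527292429432+308655 * sqrt(4758) / 227527292429432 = -245.00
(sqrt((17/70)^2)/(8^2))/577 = 17/2584960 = 0.00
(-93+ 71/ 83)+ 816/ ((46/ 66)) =2059120/ 1909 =1078.64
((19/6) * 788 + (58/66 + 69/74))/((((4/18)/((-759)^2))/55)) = 52694362382805/148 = 356042989073.01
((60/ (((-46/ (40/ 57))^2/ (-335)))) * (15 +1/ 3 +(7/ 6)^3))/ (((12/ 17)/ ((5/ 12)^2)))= -65047578125/ 3341193624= -19.47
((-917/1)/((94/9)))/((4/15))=-329.24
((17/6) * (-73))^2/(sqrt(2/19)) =1540081 * sqrt(38)/72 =131856.90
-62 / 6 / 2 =-5.17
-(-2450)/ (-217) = -350/ 31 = -11.29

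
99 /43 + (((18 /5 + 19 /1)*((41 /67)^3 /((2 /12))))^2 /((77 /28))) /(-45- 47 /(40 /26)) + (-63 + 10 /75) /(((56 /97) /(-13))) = 15350098729122389936441 /10861347354703575576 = 1413.28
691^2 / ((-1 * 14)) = -477481 / 14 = -34105.79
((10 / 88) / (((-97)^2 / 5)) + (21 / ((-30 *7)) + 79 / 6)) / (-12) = -81143591 / 74519280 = -1.09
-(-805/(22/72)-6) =29046/11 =2640.55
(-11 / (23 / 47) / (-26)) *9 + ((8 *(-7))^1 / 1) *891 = -29833155 / 598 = -49888.22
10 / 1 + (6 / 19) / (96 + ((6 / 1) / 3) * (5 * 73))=78473 / 7847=10.00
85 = 85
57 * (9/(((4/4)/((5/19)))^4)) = 16875/6859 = 2.46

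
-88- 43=-131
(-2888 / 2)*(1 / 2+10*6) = -87362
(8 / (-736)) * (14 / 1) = -7 / 46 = -0.15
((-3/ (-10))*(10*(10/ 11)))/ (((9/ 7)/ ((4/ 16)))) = 35/ 66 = 0.53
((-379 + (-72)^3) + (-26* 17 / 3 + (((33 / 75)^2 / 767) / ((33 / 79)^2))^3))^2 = 901003121312095303301608578414276059804850667053316 / 6449222261155022156889975070953369140625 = 139707252258.78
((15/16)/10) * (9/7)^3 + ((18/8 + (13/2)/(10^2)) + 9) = 3159511/274400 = 11.51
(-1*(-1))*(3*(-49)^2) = 7203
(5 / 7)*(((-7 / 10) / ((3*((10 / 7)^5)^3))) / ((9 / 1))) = -0.00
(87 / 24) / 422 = 29 / 3376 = 0.01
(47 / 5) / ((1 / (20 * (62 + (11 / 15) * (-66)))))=12784 / 5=2556.80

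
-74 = -74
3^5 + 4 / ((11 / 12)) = 2721 / 11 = 247.36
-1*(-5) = 5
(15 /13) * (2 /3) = 10 /13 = 0.77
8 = 8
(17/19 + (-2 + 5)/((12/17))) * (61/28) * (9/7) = 214659/14896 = 14.41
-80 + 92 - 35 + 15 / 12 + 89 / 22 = -779 / 44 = -17.70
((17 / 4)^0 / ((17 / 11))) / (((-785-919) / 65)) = -715 / 28968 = -0.02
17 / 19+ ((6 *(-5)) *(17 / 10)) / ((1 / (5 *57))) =-276148 / 19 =-14534.11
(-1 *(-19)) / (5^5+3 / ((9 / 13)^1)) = 57 / 9388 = 0.01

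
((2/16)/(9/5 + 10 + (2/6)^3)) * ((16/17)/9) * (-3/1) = -45/13583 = -0.00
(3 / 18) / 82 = 1 / 492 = 0.00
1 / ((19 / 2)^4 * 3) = 16 / 390963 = 0.00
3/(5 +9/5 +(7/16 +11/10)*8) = 30/191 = 0.16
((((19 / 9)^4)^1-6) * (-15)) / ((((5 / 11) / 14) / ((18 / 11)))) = -2546740 / 243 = -10480.41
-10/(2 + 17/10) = -100/37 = -2.70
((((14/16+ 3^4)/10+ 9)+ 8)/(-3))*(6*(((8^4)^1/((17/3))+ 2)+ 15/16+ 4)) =-79993485/2176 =-36761.71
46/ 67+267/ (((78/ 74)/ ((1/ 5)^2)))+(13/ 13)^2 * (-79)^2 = 136133356/ 21775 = 6251.82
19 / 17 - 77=-1290 / 17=-75.88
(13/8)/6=0.27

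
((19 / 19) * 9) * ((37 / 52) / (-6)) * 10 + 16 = 5.33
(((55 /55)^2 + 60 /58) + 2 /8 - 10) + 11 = 381 /116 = 3.28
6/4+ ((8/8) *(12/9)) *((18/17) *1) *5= 291/34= 8.56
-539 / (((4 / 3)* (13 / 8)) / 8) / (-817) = 25872 / 10621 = 2.44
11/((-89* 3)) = -11/267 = -0.04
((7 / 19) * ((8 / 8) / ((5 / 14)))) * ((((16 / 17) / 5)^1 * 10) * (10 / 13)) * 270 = 1693440 / 4199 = 403.30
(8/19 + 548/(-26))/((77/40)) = -204080/19019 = -10.73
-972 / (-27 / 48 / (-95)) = -164160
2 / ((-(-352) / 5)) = 5 / 176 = 0.03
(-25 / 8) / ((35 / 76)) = -95 / 14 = -6.79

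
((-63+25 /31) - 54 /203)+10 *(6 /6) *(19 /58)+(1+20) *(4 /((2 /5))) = 949087 /6293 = 150.82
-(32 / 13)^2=-1024 / 169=-6.06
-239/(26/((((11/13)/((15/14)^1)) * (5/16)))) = -2.27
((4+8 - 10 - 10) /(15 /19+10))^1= -152 /205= -0.74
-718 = -718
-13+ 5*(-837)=-4198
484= 484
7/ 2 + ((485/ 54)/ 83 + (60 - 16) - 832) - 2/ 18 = -1758071/ 2241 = -784.50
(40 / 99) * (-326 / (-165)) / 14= 1304 / 22869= 0.06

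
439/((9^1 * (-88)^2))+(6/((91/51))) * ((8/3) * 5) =284399629/6342336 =44.84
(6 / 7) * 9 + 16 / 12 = 190 / 21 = 9.05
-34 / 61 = -0.56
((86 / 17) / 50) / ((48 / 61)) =2623 / 20400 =0.13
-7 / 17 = -0.41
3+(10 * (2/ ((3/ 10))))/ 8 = 34/ 3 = 11.33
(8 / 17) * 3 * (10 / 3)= 80 / 17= 4.71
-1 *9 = -9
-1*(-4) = 4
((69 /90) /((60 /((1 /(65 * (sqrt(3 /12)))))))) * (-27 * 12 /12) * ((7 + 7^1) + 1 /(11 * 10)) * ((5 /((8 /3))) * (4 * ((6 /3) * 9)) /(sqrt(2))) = -2870883 * sqrt(2) /286000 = -14.20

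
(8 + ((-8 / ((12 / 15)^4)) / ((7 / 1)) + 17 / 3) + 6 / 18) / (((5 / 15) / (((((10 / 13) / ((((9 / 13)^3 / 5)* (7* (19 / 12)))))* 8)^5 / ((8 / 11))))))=1925519184712048640000000000 / 1015737155684385855651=1895686.47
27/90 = 3/10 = 0.30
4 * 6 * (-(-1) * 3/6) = 12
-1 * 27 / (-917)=27 / 917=0.03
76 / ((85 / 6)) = 456 / 85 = 5.36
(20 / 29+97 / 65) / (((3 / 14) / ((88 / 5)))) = 1689072 / 9425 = 179.21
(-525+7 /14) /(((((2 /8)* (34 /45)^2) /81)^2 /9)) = -1520590977.72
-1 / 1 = -1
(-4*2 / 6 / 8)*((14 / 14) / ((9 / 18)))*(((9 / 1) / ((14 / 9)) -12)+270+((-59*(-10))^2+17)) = -1625777 / 14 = -116126.93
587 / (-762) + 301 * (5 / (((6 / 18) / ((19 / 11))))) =65361713 / 8382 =7797.87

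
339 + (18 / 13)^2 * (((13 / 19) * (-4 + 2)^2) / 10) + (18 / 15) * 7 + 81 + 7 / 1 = 538367 / 1235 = 435.92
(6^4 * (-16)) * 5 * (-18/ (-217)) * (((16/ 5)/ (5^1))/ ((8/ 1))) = -746496/ 1085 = -688.01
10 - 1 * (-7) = 17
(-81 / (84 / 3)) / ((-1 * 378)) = 3 / 392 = 0.01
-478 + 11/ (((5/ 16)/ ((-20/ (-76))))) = -468.74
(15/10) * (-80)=-120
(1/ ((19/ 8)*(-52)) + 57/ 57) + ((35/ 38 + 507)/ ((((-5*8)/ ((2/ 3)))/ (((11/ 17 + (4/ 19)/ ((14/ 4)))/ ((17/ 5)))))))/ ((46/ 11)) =1994377001/ 3493769552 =0.57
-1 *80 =-80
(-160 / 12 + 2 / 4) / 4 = -77 / 24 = -3.21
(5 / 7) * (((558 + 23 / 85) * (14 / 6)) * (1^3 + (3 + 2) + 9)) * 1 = 237265 / 17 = 13956.76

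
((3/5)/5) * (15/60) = 3/100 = 0.03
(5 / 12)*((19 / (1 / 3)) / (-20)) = -19 / 16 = -1.19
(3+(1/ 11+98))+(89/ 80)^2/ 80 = 569431131/ 5632000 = 101.11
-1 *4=-4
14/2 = 7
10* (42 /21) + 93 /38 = 853 /38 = 22.45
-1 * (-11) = 11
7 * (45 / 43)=315 / 43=7.33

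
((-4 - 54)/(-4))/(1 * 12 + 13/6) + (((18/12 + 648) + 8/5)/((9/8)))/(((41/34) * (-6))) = -7430407/94095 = -78.97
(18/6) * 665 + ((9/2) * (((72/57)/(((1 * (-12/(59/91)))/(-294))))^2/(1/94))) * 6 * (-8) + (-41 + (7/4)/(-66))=-131626793383975/16106376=-8172340.78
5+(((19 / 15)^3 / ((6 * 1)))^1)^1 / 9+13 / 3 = 1707859 / 182250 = 9.37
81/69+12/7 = 2.89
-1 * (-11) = 11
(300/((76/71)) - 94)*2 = 7078/19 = 372.53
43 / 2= 21.50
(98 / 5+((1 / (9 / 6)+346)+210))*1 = 8644 / 15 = 576.27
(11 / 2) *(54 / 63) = 33 / 7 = 4.71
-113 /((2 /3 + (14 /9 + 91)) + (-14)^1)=-1.43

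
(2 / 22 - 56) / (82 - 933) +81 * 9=6824784 / 9361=729.07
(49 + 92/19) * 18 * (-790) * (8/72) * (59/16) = -23841015/76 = -313697.57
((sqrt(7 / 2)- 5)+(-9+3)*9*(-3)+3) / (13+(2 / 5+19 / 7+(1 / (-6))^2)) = 630*sqrt(14) / 20339+201600 / 20339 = 10.03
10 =10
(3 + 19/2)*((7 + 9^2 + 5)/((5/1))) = 465/2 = 232.50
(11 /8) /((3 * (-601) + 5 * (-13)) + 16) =-11 /14816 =-0.00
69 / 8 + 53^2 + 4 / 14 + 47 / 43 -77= 6602745 / 2408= 2742.00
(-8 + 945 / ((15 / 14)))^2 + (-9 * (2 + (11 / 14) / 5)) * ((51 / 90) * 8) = 133662898 / 175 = 763787.99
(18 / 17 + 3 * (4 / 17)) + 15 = 285 / 17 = 16.76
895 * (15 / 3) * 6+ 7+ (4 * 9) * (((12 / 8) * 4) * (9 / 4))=27343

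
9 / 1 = 9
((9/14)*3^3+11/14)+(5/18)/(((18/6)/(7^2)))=8573/378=22.68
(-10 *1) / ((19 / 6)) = -60 / 19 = -3.16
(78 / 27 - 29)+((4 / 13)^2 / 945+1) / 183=-762964004 / 29226015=-26.11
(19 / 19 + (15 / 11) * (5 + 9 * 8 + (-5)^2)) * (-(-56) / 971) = 86296 / 10681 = 8.08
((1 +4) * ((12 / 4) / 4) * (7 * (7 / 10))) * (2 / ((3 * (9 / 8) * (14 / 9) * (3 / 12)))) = 28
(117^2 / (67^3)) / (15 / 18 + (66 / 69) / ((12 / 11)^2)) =22668984 / 815368493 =0.03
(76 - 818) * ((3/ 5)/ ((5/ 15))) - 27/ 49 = -327357/ 245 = -1336.15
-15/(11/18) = -270/11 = -24.55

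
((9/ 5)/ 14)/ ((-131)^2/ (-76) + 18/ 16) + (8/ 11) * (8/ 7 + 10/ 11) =215751556/ 144629485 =1.49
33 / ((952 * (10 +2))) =11 / 3808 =0.00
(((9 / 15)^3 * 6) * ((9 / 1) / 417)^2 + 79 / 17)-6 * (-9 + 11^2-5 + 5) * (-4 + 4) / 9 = 190819661 / 41057125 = 4.65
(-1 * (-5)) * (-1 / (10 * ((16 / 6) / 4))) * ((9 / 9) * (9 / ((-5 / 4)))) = 27 / 5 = 5.40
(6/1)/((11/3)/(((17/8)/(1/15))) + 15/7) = 2.66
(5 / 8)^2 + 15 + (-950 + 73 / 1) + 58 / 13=-713147 / 832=-857.15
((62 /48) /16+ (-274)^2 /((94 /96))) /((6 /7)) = 9686616023 /108288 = 89452.35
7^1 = 7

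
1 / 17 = 0.06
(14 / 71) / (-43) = -14 / 3053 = -0.00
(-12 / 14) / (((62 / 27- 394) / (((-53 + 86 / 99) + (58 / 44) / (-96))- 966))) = -58058703 / 26059264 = -2.23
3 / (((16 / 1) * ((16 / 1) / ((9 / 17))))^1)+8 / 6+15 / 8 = 3.21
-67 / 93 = -0.72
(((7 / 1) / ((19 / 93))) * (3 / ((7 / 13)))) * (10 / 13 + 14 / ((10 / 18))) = 470952 / 95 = 4957.39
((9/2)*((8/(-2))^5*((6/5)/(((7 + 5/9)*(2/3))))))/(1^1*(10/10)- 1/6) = -559872/425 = -1317.35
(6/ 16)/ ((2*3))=1/ 16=0.06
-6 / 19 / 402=-1 / 1273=-0.00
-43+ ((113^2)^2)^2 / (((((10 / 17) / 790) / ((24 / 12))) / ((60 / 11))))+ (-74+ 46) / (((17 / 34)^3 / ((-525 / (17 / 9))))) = 72833927241896113164479 / 187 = 389486241935273332430.37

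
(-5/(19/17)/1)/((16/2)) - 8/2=-693/152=-4.56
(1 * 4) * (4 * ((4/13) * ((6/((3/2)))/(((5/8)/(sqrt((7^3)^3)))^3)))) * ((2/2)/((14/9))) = 8163923382042624 * sqrt(7)/1625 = 13292129840904.70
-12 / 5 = -2.40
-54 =-54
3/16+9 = 147/16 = 9.19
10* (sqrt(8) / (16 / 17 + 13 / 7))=10.11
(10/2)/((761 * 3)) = 5/2283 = 0.00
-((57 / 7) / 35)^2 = -3249 / 60025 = -0.05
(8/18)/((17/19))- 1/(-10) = 0.60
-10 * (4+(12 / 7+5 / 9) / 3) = -8990 / 189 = -47.57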